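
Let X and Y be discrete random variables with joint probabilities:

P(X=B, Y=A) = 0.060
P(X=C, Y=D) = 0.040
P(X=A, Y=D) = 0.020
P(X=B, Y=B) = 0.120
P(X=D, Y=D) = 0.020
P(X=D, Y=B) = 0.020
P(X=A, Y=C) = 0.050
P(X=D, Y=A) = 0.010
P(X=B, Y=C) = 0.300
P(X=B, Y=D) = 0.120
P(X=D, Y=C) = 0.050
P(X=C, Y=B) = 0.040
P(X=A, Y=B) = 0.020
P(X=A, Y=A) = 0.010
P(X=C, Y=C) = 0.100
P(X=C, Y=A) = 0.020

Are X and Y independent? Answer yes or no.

Every cell satisfies P(X,Y) = P(X)·P(Y). For instance P(X=C) = 0.200, P(Y=A) = 0.100, and 0.200×0.100 = 0.020 matches the joint entry. So X and Y are independent.

yes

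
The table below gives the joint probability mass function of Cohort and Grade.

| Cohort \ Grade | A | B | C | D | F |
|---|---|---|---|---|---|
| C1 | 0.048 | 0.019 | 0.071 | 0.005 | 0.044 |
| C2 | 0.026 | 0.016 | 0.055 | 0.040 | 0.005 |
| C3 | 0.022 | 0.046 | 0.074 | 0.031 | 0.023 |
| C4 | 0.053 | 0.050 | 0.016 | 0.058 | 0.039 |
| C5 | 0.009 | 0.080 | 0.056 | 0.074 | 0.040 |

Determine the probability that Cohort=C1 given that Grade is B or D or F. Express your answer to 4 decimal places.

0.1193

P(Grade=B) = 0.019 + 0.016 + 0.046 + 0.050 + 0.080 = 0.211.
P(Grade=D) = 0.005 + 0.040 + 0.031 + 0.058 + 0.074 = 0.208.
P(Grade=F) = 0.044 + 0.005 + 0.023 + 0.039 + 0.040 = 0.151.
P(Grade ∈ {B, D, F}) = 0.211 + 0.208 + 0.151 = 0.570; P(Cohort=C1, Grade ∈ {B, D, F}) = 0.019 + 0.005 + 0.044 = 0.068.
P(Cohort=C1 | Grade ∈ {B, D, F}) = 0.068/0.570 = 0.1193.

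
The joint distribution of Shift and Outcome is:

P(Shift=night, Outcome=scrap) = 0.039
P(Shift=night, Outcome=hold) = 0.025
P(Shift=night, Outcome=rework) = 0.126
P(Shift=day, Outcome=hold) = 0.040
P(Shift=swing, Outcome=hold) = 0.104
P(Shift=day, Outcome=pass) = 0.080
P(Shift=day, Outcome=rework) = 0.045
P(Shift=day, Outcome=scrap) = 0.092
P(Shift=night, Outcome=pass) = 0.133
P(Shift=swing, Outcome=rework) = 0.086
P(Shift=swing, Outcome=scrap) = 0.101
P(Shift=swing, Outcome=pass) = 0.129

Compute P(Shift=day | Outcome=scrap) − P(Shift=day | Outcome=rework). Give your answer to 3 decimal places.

P(Outcome=scrap) = 0.092 + 0.101 + 0.039 = 0.232; P(Shift=day | Outcome=scrap) = 0.092/0.232 = 0.3966.
P(Outcome=rework) = 0.045 + 0.086 + 0.126 = 0.257; P(Shift=day | Outcome=rework) = 0.045/0.257 = 0.1751.
Difference = 0.221.

0.221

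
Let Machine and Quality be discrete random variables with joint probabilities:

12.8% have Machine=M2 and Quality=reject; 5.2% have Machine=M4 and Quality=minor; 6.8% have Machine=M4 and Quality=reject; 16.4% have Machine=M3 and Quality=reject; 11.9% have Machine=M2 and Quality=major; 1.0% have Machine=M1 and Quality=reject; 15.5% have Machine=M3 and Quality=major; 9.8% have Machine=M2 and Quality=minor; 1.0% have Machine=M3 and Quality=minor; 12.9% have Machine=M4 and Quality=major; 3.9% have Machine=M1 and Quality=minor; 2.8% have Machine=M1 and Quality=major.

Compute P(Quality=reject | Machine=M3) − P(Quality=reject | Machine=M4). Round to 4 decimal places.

0.2254

P(Machine=M3) = 0.010 + 0.155 + 0.164 = 0.329; P(Quality=reject | Machine=M3) = 0.164/0.329 = 0.49848.
P(Machine=M4) = 0.052 + 0.129 + 0.068 = 0.249; P(Quality=reject | Machine=M4) = 0.068/0.249 = 0.27309.
Difference = 0.2254.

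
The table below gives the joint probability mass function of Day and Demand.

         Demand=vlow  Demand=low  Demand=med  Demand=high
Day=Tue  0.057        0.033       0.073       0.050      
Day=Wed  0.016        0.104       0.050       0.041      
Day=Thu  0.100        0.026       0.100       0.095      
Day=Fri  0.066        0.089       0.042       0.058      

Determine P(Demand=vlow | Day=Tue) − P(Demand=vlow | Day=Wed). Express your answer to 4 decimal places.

0.1918

P(Day=Tue) = 0.057 + 0.033 + 0.073 + 0.050 = 0.213; P(Demand=vlow | Day=Tue) = 0.057/0.213 = 0.26761.
P(Day=Wed) = 0.016 + 0.104 + 0.050 + 0.041 = 0.211; P(Demand=vlow | Day=Wed) = 0.016/0.211 = 0.07583.
Difference = 0.1918.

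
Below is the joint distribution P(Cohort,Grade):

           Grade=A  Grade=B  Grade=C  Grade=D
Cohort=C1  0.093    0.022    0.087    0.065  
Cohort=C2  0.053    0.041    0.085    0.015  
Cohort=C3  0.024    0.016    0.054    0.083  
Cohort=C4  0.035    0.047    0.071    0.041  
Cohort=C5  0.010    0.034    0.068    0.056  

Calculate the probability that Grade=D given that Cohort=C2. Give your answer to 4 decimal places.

0.0773

P(Cohort=C2) = 0.053 + 0.041 + 0.085 + 0.015 = 0.194.
P(Grade=D | Cohort=C2) = 0.015/0.194 = 0.0773.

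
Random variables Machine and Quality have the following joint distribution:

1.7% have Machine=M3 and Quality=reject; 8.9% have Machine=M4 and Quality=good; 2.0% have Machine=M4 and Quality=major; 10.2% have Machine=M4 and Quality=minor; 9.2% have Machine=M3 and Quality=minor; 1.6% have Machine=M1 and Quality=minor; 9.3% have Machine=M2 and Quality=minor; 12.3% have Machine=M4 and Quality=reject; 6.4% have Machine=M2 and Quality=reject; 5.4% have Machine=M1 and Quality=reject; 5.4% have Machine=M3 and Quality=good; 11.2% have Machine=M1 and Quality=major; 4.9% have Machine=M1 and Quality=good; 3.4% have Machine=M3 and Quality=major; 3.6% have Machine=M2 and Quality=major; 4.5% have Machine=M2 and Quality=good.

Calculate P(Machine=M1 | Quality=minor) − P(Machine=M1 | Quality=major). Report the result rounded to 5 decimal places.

-0.50165

P(Quality=minor) = 0.016 + 0.093 + 0.092 + 0.102 = 0.303; P(Machine=M1 | Quality=minor) = 0.016/0.303 = 0.052805.
P(Quality=major) = 0.112 + 0.036 + 0.034 + 0.020 = 0.202; P(Machine=M1 | Quality=major) = 0.112/0.202 = 0.554455.
Difference = -0.50165.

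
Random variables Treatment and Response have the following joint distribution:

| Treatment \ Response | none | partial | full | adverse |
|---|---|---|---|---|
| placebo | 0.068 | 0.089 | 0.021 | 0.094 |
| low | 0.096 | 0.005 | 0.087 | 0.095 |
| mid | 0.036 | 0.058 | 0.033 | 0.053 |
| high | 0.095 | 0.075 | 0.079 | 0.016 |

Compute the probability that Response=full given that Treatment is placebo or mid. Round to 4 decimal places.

0.1195

P(Treatment=placebo) = 0.068 + 0.089 + 0.021 + 0.094 = 0.272.
P(Treatment=mid) = 0.036 + 0.058 + 0.033 + 0.053 = 0.180.
P(Treatment ∈ {placebo, mid}) = 0.272 + 0.180 = 0.452; P(Response=full, Treatment ∈ {placebo, mid}) = 0.021 + 0.033 = 0.054.
P(Response=full | Treatment ∈ {placebo, mid}) = 0.054/0.452 = 0.1195.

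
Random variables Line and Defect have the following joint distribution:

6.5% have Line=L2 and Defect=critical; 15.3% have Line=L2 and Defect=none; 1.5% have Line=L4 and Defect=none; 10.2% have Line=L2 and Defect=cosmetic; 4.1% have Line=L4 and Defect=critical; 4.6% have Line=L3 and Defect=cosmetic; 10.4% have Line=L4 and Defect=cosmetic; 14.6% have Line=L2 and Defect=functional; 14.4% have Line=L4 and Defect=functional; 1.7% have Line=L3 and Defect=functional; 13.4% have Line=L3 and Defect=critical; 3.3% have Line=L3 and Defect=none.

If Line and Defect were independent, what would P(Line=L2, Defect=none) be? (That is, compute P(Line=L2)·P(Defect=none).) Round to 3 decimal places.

0.094

P(Line=L2) = 0.153 + 0.102 + 0.146 + 0.065 = 0.466.
P(Defect=none) = 0.153 + 0.033 + 0.015 = 0.201.
Product: 0.466 × 0.201 = 0.094.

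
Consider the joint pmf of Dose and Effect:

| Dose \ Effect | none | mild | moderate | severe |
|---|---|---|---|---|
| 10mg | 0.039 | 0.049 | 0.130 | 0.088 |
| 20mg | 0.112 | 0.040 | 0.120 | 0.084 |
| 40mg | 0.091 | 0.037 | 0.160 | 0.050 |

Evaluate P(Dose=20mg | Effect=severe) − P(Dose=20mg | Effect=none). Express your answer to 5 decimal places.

-0.08443

P(Effect=severe) = 0.088 + 0.084 + 0.050 = 0.222; P(Dose=20mg | Effect=severe) = 0.084/0.222 = 0.378378.
P(Effect=none) = 0.039 + 0.112 + 0.091 = 0.242; P(Dose=20mg | Effect=none) = 0.112/0.242 = 0.462810.
Difference = -0.08443.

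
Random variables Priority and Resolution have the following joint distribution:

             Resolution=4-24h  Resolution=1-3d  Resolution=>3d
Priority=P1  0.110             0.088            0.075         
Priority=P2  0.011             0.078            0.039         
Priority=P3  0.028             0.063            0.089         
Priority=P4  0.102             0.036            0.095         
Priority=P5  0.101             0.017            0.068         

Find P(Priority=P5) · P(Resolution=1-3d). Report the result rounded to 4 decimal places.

0.0525

P(Priority=P5) = 0.101 + 0.017 + 0.068 = 0.186.
P(Resolution=1-3d) = 0.088 + 0.078 + 0.063 + 0.036 + 0.017 = 0.282.
Product: 0.186 × 0.282 = 0.0525.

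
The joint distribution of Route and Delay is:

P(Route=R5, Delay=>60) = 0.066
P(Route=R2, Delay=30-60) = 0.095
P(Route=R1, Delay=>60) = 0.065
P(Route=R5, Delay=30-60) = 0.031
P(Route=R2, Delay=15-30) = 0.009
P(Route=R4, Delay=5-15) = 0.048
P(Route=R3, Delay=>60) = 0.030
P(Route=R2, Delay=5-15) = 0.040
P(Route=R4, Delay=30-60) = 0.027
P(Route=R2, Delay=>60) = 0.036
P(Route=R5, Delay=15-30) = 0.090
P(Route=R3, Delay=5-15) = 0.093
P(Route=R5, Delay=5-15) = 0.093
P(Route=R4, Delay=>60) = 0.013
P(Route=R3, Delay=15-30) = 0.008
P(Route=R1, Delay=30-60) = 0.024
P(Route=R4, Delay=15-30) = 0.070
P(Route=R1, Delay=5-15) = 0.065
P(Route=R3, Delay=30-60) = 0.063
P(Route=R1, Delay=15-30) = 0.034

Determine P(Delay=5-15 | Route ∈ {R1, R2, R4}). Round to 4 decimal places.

P(Route=R1) = 0.065 + 0.034 + 0.024 + 0.065 = 0.188.
P(Route=R2) = 0.040 + 0.009 + 0.095 + 0.036 = 0.180.
P(Route=R4) = 0.048 + 0.070 + 0.027 + 0.013 = 0.158.
P(Route ∈ {R1, R2, R4}) = 0.188 + 0.180 + 0.158 = 0.526; P(Delay=5-15, Route ∈ {R1, R2, R4}) = 0.065 + 0.040 + 0.048 = 0.153.
P(Delay=5-15 | Route ∈ {R1, R2, R4}) = 0.153/0.526 = 0.2909.

0.2909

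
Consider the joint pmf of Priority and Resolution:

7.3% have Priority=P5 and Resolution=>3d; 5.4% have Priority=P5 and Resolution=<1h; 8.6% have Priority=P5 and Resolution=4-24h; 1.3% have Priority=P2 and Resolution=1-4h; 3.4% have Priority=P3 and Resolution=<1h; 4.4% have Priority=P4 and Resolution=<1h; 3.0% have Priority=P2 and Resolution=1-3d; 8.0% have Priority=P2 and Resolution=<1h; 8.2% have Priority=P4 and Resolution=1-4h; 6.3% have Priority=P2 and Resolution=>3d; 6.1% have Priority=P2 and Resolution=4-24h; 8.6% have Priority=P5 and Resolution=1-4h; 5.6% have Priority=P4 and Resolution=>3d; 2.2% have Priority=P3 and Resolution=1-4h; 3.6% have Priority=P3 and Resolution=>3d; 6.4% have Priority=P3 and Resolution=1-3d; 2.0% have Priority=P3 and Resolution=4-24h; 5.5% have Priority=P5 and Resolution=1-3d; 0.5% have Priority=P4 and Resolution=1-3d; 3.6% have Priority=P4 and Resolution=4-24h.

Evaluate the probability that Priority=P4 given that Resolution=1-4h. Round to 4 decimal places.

P(Resolution=1-4h) = 0.013 + 0.022 + 0.082 + 0.086 = 0.203.
P(Priority=P4 | Resolution=1-4h) = 0.082/0.203 = 0.4039.

0.4039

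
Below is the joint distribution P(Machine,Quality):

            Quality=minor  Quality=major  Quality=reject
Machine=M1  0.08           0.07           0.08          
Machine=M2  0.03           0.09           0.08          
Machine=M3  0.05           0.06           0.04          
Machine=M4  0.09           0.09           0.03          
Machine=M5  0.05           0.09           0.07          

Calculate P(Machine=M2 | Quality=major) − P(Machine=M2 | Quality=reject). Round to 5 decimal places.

P(Quality=major) = 0.07 + 0.09 + 0.06 + 0.09 + 0.09 = 0.40; P(Machine=M2 | Quality=major) = 0.09/0.40 = 0.225000.
P(Quality=reject) = 0.08 + 0.08 + 0.04 + 0.03 + 0.07 = 0.30; P(Machine=M2 | Quality=reject) = 0.08/0.30 = 0.266667.
Difference = -0.04167.

-0.04167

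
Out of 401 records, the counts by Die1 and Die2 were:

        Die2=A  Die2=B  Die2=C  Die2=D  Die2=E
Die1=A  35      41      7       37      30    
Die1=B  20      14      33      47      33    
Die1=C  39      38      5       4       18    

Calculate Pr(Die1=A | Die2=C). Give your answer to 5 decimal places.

Total with Die2=C: 7 + 33 + 5 = 45.
P(Die1=A | Die2=C) = 7/45 = 0.15556.

0.15556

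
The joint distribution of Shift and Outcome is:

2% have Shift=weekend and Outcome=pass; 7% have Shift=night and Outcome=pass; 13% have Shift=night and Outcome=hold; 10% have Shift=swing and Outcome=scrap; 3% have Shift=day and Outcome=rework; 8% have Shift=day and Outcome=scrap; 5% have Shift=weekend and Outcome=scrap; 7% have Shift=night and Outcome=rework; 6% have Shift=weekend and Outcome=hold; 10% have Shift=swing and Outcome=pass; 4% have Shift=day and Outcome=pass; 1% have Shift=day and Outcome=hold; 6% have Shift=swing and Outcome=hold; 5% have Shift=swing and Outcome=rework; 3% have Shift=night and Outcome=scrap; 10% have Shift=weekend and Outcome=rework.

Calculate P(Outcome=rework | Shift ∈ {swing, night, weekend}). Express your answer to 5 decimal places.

P(Shift=swing) = 0.10 + 0.05 + 0.10 + 0.06 = 0.31.
P(Shift=night) = 0.07 + 0.07 + 0.03 + 0.13 = 0.30.
P(Shift=weekend) = 0.02 + 0.10 + 0.05 + 0.06 = 0.23.
P(Shift ∈ {swing, night, weekend}) = 0.31 + 0.30 + 0.23 = 0.84; P(Outcome=rework, Shift ∈ {swing, night, weekend}) = 0.05 + 0.07 + 0.10 = 0.22.
P(Outcome=rework | Shift ∈ {swing, night, weekend}) = 0.22/0.84 = 0.26190.

0.26190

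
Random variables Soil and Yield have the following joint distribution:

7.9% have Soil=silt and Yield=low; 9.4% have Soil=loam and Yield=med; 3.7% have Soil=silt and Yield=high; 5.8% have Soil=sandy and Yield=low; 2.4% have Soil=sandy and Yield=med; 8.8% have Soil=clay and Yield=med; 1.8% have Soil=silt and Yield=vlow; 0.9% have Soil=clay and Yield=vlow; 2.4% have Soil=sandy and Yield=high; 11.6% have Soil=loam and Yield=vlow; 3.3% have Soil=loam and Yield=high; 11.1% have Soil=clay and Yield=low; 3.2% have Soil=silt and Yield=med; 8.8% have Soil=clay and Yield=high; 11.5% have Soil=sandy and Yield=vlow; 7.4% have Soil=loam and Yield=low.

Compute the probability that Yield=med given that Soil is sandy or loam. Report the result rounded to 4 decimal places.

P(Soil=sandy) = 0.115 + 0.058 + 0.024 + 0.024 = 0.221.
P(Soil=loam) = 0.116 + 0.074 + 0.094 + 0.033 = 0.317.
P(Soil ∈ {sandy, loam}) = 0.221 + 0.317 = 0.538; P(Yield=med, Soil ∈ {sandy, loam}) = 0.024 + 0.094 = 0.118.
P(Yield=med | Soil ∈ {sandy, loam}) = 0.118/0.538 = 0.2193.

0.2193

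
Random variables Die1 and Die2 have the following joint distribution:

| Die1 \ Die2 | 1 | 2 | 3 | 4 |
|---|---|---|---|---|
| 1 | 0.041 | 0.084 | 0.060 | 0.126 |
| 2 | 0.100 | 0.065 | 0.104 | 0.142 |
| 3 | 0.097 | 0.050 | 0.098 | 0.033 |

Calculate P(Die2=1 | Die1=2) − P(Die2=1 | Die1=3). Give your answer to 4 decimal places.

P(Die1=2) = 0.100 + 0.065 + 0.104 + 0.142 = 0.411; P(Die2=1 | Die1=2) = 0.100/0.411 = 0.24331.
P(Die1=3) = 0.097 + 0.050 + 0.098 + 0.033 = 0.278; P(Die2=1 | Die1=3) = 0.097/0.278 = 0.34892.
Difference = -0.1056.

-0.1056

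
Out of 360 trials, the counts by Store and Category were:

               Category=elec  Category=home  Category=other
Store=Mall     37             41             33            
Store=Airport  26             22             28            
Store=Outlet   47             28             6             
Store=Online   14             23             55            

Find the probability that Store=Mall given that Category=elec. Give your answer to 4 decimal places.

Total with Category=elec: 37 + 26 + 47 + 14 = 124.
P(Store=Mall | Category=elec) = 37/124 = 0.2984.

0.2984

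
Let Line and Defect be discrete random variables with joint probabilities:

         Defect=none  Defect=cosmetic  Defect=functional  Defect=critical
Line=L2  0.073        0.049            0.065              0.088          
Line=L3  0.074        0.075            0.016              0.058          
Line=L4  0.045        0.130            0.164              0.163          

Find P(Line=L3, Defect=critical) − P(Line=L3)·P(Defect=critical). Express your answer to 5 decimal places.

-0.01091

P(Line=L3) = 0.074 + 0.075 + 0.016 + 0.058 = 0.223.
P(Defect=critical) = 0.088 + 0.058 + 0.163 = 0.309.
P(Line=L3, Defect=critical) − P(Line=L3)P(Defect=critical) = 0.058 − 0.223×0.309 = -0.01091.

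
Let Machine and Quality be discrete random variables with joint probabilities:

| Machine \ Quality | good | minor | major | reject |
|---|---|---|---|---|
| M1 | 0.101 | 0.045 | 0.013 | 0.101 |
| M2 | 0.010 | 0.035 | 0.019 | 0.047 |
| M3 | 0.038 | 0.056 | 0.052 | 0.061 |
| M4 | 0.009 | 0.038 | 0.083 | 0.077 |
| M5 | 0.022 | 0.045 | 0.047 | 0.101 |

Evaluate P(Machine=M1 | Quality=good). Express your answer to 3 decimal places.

0.561

P(Quality=good) = 0.101 + 0.010 + 0.038 + 0.009 + 0.022 = 0.180.
P(Machine=M1 | Quality=good) = 0.101/0.180 = 0.561.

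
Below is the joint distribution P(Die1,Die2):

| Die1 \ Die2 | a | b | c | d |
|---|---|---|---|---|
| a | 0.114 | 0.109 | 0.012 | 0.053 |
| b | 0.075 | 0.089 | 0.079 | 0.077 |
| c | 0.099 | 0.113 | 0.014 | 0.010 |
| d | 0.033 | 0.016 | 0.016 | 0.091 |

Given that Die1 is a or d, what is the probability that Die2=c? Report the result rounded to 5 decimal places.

0.06306

P(Die1=a) = 0.114 + 0.109 + 0.012 + 0.053 = 0.288.
P(Die1=d) = 0.033 + 0.016 + 0.016 + 0.091 = 0.156.
P(Die1 ∈ {a, d}) = 0.288 + 0.156 = 0.444; P(Die2=c, Die1 ∈ {a, d}) = 0.012 + 0.016 = 0.028.
P(Die2=c | Die1 ∈ {a, d}) = 0.028/0.444 = 0.06306.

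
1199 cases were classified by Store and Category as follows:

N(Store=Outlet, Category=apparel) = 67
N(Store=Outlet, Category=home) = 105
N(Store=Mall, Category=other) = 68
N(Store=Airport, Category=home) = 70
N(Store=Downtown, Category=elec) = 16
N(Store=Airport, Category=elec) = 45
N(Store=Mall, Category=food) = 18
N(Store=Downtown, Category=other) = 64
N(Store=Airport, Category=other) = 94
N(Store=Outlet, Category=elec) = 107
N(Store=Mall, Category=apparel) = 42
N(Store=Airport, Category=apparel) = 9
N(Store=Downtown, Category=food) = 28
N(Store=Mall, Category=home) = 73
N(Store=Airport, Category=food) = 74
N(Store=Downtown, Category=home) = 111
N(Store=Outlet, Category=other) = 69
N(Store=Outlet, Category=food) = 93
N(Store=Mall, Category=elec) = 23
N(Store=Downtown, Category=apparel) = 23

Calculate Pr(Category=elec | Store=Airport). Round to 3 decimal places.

Total with Store=Airport: 74 + 9 + 45 + 70 + 94 = 292.
P(Category=elec | Store=Airport) = 45/292 = 0.154.

0.154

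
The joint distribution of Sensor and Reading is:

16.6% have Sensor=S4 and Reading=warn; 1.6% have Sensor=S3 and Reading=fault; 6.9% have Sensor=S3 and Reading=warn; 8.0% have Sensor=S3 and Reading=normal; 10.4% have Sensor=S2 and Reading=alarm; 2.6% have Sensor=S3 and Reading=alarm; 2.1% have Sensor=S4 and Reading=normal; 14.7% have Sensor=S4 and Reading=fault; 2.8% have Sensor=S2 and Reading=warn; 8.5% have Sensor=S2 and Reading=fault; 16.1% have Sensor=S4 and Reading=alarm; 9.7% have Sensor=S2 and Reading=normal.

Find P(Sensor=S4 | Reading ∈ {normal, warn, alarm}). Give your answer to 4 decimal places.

0.4628

P(Reading=normal) = 0.097 + 0.080 + 0.021 = 0.198.
P(Reading=warn) = 0.028 + 0.069 + 0.166 = 0.263.
P(Reading=alarm) = 0.104 + 0.026 + 0.161 = 0.291.
P(Reading ∈ {normal, warn, alarm}) = 0.198 + 0.263 + 0.291 = 0.752; P(Sensor=S4, Reading ∈ {normal, warn, alarm}) = 0.021 + 0.166 + 0.161 = 0.348.
P(Sensor=S4 | Reading ∈ {normal, warn, alarm}) = 0.348/0.752 = 0.4628.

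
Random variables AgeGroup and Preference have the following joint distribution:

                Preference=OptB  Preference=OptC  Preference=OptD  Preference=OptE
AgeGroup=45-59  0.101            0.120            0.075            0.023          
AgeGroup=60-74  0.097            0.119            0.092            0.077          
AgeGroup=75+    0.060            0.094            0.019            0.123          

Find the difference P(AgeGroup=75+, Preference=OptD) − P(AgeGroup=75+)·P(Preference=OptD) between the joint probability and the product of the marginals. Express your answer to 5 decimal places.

-0.03606

P(AgeGroup=75+) = 0.060 + 0.094 + 0.019 + 0.123 = 0.296.
P(Preference=OptD) = 0.075 + 0.092 + 0.019 = 0.186.
P(AgeGroup=75+, Preference=OptD) − P(AgeGroup=75+)P(Preference=OptD) = 0.019 − 0.296×0.186 = -0.03606.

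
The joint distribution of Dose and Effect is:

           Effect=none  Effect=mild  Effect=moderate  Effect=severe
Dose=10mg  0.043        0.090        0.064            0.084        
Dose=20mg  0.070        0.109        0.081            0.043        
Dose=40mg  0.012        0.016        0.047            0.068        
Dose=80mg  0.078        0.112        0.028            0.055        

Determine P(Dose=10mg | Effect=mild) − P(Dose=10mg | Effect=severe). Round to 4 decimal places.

-0.0608

P(Effect=mild) = 0.090 + 0.109 + 0.016 + 0.112 = 0.327; P(Dose=10mg | Effect=mild) = 0.090/0.327 = 0.27523.
P(Effect=severe) = 0.084 + 0.043 + 0.068 + 0.055 = 0.250; P(Dose=10mg | Effect=severe) = 0.084/0.250 = 0.33600.
Difference = -0.0608.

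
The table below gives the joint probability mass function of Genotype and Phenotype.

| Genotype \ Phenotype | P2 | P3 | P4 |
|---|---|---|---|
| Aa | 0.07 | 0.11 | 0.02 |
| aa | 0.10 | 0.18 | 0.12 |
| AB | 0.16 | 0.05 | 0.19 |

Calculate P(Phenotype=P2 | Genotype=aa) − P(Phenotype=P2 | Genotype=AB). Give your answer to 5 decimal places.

-0.15000

P(Genotype=aa) = 0.10 + 0.18 + 0.12 = 0.40; P(Phenotype=P2 | Genotype=aa) = 0.10/0.40 = 0.250000.
P(Genotype=AB) = 0.16 + 0.05 + 0.19 = 0.40; P(Phenotype=P2 | Genotype=AB) = 0.16/0.40 = 0.400000.
Difference = -0.15000.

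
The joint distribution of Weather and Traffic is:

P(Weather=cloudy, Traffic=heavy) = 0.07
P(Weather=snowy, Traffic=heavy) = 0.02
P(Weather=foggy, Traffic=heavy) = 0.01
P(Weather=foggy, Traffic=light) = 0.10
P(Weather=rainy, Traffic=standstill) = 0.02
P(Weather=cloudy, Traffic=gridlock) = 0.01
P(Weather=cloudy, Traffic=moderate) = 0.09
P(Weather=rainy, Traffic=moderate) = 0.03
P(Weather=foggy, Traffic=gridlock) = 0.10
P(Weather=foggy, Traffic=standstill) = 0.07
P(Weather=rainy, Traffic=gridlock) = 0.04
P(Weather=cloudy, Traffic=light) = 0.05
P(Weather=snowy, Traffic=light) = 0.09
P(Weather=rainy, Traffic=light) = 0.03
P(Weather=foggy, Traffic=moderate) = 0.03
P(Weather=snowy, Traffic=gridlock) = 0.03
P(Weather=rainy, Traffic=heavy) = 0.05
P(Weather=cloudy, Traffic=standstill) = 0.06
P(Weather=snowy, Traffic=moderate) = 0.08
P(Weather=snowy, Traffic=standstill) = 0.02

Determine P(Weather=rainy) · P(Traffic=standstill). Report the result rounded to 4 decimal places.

P(Weather=rainy) = 0.03 + 0.03 + 0.05 + 0.04 + 0.02 = 0.17.
P(Traffic=standstill) = 0.06 + 0.02 + 0.02 + 0.07 = 0.17.
Product: 0.17 × 0.17 = 0.0289.

0.0289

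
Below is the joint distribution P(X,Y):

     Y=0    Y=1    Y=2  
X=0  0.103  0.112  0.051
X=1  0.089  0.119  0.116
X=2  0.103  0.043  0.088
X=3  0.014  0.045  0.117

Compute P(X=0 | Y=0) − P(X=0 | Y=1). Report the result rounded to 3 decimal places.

-0.018

P(Y=0) = 0.103 + 0.089 + 0.103 + 0.014 = 0.309; P(X=0 | Y=0) = 0.103/0.309 = 0.3333.
P(Y=1) = 0.112 + 0.119 + 0.043 + 0.045 = 0.319; P(X=0 | Y=1) = 0.112/0.319 = 0.3511.
Difference = -0.018.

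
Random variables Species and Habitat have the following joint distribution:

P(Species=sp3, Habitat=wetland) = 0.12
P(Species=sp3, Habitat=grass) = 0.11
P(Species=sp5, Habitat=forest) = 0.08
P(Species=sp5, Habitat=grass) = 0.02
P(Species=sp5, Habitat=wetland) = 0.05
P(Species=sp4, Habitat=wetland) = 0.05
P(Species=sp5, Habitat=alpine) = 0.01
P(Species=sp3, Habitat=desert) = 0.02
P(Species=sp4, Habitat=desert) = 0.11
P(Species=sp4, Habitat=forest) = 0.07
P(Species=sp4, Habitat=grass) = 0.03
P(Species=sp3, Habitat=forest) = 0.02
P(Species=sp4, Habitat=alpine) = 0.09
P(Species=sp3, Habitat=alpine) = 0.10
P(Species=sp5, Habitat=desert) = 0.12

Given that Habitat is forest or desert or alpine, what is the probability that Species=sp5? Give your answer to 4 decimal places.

P(Habitat=forest) = 0.02 + 0.07 + 0.08 = 0.17.
P(Habitat=desert) = 0.02 + 0.11 + 0.12 = 0.25.
P(Habitat=alpine) = 0.10 + 0.09 + 0.01 = 0.20.
P(Habitat ∈ {forest, desert, alpine}) = 0.17 + 0.25 + 0.20 = 0.62; P(Species=sp5, Habitat ∈ {forest, desert, alpine}) = 0.08 + 0.12 + 0.01 = 0.21.
P(Species=sp5 | Habitat ∈ {forest, desert, alpine}) = 0.21/0.62 = 0.3387.

0.3387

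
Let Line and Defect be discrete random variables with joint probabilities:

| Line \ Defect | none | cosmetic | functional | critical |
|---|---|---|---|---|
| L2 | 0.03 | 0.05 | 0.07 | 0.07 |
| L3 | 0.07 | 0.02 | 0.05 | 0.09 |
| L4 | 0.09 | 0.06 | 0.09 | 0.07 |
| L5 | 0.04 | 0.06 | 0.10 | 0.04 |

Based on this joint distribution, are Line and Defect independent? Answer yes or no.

P(Line=L3) = 0.23 and P(Defect=critical) = 0.27, so their product is 0.0621, but P(Line=L3, Defect=critical) = 0.09. Since these differ, Line and Defect are not independent.

no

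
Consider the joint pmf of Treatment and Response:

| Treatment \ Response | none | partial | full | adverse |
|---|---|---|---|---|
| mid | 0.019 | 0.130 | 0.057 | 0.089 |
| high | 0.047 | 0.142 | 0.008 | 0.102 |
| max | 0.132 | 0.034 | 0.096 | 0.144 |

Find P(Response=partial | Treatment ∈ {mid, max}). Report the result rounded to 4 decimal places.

P(Treatment=mid) = 0.019 + 0.130 + 0.057 + 0.089 = 0.295.
P(Treatment=max) = 0.132 + 0.034 + 0.096 + 0.144 = 0.406.
P(Treatment ∈ {mid, max}) = 0.295 + 0.406 = 0.701; P(Response=partial, Treatment ∈ {mid, max}) = 0.130 + 0.034 = 0.164.
P(Response=partial | Treatment ∈ {mid, max}) = 0.164/0.701 = 0.2340.

0.2340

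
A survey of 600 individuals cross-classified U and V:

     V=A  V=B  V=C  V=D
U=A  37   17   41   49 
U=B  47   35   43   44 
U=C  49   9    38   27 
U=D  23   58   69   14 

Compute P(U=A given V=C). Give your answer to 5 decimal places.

0.21466

Total with V=C: 41 + 43 + 38 + 69 = 191.
P(U=A | V=C) = 41/191 = 0.21466.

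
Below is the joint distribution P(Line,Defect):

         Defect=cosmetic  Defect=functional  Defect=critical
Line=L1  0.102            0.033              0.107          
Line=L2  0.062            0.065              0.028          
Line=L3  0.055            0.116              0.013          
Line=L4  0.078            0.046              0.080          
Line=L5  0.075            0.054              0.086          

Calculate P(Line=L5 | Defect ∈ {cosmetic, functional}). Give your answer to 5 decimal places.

P(Defect=cosmetic) = 0.102 + 0.062 + 0.055 + 0.078 + 0.075 = 0.372.
P(Defect=functional) = 0.033 + 0.065 + 0.116 + 0.046 + 0.054 = 0.314.
P(Defect ∈ {cosmetic, functional}) = 0.372 + 0.314 = 0.686; P(Line=L5, Defect ∈ {cosmetic, functional}) = 0.075 + 0.054 = 0.129.
P(Line=L5 | Defect ∈ {cosmetic, functional}) = 0.129/0.686 = 0.18805.

0.18805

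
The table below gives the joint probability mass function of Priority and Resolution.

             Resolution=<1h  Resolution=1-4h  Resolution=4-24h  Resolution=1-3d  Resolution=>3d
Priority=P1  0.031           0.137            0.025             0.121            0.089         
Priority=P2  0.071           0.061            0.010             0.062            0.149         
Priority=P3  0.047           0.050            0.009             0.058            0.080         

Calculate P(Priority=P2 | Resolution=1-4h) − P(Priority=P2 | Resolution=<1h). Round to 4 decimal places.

-0.2305

P(Resolution=1-4h) = 0.137 + 0.061 + 0.050 = 0.248; P(Priority=P2 | Resolution=1-4h) = 0.061/0.248 = 0.24597.
P(Resolution=<1h) = 0.031 + 0.071 + 0.047 = 0.149; P(Priority=P2 | Resolution=<1h) = 0.071/0.149 = 0.47651.
Difference = -0.2305.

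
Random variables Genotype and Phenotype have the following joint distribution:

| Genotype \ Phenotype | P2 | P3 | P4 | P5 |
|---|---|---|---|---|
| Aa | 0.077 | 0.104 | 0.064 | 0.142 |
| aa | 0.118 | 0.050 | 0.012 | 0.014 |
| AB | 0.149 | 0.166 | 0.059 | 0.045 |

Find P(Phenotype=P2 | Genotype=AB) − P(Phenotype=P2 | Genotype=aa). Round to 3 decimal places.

-0.253

P(Genotype=AB) = 0.149 + 0.166 + 0.059 + 0.045 = 0.419; P(Phenotype=P2 | Genotype=AB) = 0.149/0.419 = 0.3556.
P(Genotype=aa) = 0.118 + 0.050 + 0.012 + 0.014 = 0.194; P(Phenotype=P2 | Genotype=aa) = 0.118/0.194 = 0.6082.
Difference = -0.253.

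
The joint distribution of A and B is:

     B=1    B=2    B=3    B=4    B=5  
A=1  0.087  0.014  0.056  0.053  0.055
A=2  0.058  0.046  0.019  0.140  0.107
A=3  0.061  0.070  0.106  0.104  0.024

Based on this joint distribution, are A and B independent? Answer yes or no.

P(A=2) = 0.370 and P(B=3) = 0.181, so their product is 0.06697, but P(A=2, B=3) = 0.019. Since these differ, A and B are not independent.

no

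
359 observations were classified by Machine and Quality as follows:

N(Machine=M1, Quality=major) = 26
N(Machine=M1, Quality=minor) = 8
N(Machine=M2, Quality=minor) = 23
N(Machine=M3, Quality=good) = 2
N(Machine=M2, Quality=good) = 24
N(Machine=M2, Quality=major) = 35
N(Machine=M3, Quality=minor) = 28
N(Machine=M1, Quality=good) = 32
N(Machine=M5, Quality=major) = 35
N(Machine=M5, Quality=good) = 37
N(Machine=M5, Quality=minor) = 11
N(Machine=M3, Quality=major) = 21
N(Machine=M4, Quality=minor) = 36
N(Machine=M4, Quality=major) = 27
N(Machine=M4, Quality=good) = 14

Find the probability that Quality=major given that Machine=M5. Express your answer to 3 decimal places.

Total with Machine=M5: 37 + 11 + 35 = 83.
P(Quality=major | Machine=M5) = 35/83 = 0.422.

0.422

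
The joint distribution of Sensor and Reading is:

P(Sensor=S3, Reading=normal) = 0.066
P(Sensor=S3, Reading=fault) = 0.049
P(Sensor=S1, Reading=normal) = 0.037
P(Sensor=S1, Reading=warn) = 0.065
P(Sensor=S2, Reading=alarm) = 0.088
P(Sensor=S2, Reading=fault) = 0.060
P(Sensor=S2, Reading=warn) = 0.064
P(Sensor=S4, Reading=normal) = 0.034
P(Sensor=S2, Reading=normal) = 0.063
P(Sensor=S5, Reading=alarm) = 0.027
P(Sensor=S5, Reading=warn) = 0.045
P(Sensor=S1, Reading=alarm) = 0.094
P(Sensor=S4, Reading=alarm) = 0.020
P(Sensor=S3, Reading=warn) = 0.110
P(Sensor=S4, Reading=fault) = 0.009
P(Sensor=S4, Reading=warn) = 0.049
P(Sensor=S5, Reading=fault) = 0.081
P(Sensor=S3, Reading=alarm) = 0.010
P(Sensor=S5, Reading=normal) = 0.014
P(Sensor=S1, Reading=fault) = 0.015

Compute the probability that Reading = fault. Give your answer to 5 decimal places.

P(Reading=fault) = 0.015 + 0.060 + 0.049 + 0.009 + 0.081 = 0.214.

0.21400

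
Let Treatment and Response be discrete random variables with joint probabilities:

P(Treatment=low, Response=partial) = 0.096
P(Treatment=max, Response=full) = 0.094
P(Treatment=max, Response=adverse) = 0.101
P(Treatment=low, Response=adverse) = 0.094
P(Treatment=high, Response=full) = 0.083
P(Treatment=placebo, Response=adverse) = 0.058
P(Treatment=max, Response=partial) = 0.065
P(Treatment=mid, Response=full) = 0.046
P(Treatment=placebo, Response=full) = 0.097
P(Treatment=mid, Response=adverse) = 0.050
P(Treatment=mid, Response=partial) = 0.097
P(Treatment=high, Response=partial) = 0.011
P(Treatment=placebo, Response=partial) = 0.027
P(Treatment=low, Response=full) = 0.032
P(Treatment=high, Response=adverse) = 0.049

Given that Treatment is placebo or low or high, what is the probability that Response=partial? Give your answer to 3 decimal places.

0.245

P(Treatment=placebo) = 0.027 + 0.097 + 0.058 = 0.182.
P(Treatment=low) = 0.096 + 0.032 + 0.094 = 0.222.
P(Treatment=high) = 0.011 + 0.083 + 0.049 = 0.143.
P(Treatment ∈ {placebo, low, high}) = 0.182 + 0.222 + 0.143 = 0.547; P(Response=partial, Treatment ∈ {placebo, low, high}) = 0.027 + 0.096 + 0.011 = 0.134.
P(Response=partial | Treatment ∈ {placebo, low, high}) = 0.134/0.547 = 0.245.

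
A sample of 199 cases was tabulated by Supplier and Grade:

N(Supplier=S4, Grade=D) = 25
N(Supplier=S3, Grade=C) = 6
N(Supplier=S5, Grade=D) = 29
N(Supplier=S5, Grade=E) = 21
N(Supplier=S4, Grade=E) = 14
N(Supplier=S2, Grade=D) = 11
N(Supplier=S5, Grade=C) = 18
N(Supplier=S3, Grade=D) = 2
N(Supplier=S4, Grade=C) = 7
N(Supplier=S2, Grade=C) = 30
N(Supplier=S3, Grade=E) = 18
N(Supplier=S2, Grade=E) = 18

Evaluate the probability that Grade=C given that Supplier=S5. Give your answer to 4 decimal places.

0.2647

Total with Supplier=S5: 18 + 29 + 21 = 68.
P(Grade=C | Supplier=S5) = 18/68 = 0.2647.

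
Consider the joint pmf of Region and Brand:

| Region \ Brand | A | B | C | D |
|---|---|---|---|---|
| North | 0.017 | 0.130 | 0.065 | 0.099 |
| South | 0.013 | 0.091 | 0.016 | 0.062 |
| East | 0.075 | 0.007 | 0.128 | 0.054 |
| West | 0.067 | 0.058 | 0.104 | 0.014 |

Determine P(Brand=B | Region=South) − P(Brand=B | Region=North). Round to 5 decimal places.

0.08199

P(Region=South) = 0.013 + 0.091 + 0.016 + 0.062 = 0.182; P(Brand=B | Region=South) = 0.091/0.182 = 0.500000.
P(Region=North) = 0.017 + 0.130 + 0.065 + 0.099 = 0.311; P(Brand=B | Region=North) = 0.130/0.311 = 0.418006.
Difference = 0.08199.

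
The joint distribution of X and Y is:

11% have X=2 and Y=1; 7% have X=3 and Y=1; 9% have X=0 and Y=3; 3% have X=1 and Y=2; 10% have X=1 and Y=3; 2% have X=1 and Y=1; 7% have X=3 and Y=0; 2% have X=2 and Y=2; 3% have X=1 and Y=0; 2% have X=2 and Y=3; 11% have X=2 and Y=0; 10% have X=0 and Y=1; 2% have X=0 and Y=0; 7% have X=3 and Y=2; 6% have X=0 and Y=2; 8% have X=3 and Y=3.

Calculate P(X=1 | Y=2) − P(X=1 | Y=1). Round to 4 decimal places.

P(Y=2) = 0.06 + 0.03 + 0.02 + 0.07 = 0.18; P(X=1 | Y=2) = 0.03/0.18 = 0.16667.
P(Y=1) = 0.10 + 0.02 + 0.11 + 0.07 = 0.30; P(X=1 | Y=1) = 0.02/0.30 = 0.06667.
Difference = 0.1000.

0.1000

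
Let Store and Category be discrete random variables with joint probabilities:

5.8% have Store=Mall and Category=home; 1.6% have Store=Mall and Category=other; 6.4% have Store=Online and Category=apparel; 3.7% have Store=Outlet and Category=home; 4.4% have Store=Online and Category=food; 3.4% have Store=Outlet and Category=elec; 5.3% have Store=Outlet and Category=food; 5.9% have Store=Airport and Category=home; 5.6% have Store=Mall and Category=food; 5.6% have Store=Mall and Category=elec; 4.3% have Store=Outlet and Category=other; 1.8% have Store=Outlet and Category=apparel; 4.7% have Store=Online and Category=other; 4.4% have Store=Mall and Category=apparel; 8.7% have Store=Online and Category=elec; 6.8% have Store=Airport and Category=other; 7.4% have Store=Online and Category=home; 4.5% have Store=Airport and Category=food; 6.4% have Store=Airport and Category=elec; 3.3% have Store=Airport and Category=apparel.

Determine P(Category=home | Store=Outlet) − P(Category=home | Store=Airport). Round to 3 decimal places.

-0.019

P(Store=Outlet) = 0.053 + 0.018 + 0.034 + 0.037 + 0.043 = 0.185; P(Category=home | Store=Outlet) = 0.037/0.185 = 0.2000.
P(Store=Airport) = 0.045 + 0.033 + 0.064 + 0.059 + 0.068 = 0.269; P(Category=home | Store=Airport) = 0.059/0.269 = 0.2193.
Difference = -0.019.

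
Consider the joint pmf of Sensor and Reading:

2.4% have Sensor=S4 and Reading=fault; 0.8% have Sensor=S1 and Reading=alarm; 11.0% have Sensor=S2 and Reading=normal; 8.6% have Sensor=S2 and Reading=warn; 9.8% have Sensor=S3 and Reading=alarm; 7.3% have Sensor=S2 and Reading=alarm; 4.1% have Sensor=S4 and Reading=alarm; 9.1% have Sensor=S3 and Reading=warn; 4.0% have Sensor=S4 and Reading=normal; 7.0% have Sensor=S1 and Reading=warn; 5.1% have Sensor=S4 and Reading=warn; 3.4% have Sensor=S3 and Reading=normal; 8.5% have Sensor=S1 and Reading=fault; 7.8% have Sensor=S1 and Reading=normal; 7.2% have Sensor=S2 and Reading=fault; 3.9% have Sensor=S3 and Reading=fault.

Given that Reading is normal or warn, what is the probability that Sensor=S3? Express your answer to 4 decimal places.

P(Reading=normal) = 0.078 + 0.110 + 0.034 + 0.040 = 0.262.
P(Reading=warn) = 0.070 + 0.086 + 0.091 + 0.051 = 0.298.
P(Reading ∈ {normal, warn}) = 0.262 + 0.298 = 0.560; P(Sensor=S3, Reading ∈ {normal, warn}) = 0.034 + 0.091 = 0.125.
P(Sensor=S3 | Reading ∈ {normal, warn}) = 0.125/0.560 = 0.2232.

0.2232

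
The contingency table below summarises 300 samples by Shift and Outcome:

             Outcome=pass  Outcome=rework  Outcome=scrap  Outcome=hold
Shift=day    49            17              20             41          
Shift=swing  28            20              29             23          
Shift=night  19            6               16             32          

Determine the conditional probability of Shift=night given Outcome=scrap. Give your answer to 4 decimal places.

0.2462

Total with Outcome=scrap: 20 + 29 + 16 = 65.
P(Shift=night | Outcome=scrap) = 16/65 = 0.2462.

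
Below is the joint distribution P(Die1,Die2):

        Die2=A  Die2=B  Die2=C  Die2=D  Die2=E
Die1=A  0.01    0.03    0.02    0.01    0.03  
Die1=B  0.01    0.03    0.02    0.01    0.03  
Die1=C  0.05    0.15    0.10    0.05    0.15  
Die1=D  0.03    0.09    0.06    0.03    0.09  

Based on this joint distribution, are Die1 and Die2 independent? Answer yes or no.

Every cell satisfies P(Die1,Die2) = P(Die1)·P(Die2). For instance P(Die1=D) = 0.30, P(Die2=D) = 0.10, and 0.30×0.10 = 0.03 matches the joint entry. So Die1 and Die2 are independent.

yes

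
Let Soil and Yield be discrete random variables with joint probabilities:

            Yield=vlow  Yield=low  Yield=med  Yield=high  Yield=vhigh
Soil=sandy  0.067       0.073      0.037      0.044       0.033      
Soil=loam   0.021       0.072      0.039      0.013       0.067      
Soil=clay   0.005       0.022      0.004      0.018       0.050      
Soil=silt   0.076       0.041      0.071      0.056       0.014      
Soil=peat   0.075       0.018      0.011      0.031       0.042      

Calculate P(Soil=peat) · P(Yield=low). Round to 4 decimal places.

0.0400

P(Soil=peat) = 0.075 + 0.018 + 0.011 + 0.031 + 0.042 = 0.177.
P(Yield=low) = 0.073 + 0.072 + 0.022 + 0.041 + 0.018 = 0.226.
Product: 0.177 × 0.226 = 0.0400.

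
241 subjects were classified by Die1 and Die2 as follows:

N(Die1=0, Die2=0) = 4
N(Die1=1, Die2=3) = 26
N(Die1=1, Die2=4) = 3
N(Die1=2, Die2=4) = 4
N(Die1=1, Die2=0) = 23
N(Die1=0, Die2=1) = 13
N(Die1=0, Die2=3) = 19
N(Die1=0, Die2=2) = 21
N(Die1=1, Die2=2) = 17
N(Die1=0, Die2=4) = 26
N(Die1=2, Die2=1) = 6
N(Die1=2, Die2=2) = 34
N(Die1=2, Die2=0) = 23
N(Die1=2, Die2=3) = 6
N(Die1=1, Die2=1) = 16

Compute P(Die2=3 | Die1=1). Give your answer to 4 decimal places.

Total with Die1=1: 23 + 16 + 17 + 26 + 3 = 85.
P(Die2=3 | Die1=1) = 26/85 = 0.3059.

0.3059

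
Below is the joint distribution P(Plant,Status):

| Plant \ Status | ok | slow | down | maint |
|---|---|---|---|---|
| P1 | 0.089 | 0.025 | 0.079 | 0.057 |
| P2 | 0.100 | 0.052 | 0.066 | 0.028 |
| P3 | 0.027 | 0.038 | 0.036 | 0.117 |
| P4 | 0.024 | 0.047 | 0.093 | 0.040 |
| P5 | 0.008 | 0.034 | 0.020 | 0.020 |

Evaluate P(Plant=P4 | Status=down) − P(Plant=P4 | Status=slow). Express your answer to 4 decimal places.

0.0765

P(Status=down) = 0.079 + 0.066 + 0.036 + 0.093 + 0.020 = 0.294; P(Plant=P4 | Status=down) = 0.093/0.294 = 0.31633.
P(Status=slow) = 0.025 + 0.052 + 0.038 + 0.047 + 0.034 = 0.196; P(Plant=P4 | Status=slow) = 0.047/0.196 = 0.23980.
Difference = 0.0765.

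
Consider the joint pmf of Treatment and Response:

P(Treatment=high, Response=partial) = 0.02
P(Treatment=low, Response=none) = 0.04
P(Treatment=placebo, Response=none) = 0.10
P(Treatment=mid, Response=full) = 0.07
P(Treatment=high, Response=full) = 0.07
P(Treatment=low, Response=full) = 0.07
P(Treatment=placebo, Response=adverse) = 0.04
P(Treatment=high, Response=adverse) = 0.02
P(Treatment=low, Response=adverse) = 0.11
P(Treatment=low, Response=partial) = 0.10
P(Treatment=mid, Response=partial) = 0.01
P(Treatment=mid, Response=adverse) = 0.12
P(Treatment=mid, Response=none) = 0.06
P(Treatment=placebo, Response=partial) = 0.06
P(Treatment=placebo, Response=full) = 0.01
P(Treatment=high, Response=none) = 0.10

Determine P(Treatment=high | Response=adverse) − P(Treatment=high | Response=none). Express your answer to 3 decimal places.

-0.264

P(Response=adverse) = 0.04 + 0.11 + 0.12 + 0.02 = 0.29; P(Treatment=high | Response=adverse) = 0.02/0.29 = 0.0690.
P(Response=none) = 0.10 + 0.04 + 0.06 + 0.10 = 0.30; P(Treatment=high | Response=none) = 0.10/0.30 = 0.3333.
Difference = -0.264.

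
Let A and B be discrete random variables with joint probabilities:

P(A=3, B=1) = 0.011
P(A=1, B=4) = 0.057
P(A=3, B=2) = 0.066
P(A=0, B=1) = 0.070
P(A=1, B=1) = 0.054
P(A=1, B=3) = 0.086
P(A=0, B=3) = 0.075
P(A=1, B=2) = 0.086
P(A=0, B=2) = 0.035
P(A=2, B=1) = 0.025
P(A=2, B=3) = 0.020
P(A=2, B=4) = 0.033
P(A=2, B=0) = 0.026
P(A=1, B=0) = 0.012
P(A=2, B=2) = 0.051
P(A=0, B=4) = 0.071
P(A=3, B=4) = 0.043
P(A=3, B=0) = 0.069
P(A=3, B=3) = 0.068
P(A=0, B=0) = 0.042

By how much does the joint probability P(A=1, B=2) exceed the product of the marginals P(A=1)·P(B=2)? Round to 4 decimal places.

P(A=1) = 0.012 + 0.054 + 0.086 + 0.086 + 0.057 = 0.295.
P(B=2) = 0.035 + 0.086 + 0.051 + 0.066 = 0.238.
P(A=1, B=2) − P(A=1)P(B=2) = 0.086 − 0.295×0.238 = 0.0158.

0.0158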